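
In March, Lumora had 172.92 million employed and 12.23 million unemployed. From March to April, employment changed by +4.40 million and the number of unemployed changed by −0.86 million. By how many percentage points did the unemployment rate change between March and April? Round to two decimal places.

The unemployment rate changed by −0.58 percentage points.

March: labor force = 172.92 + 12.23 = 185.15; u = 12.23/185.15 = 6.61%.
April: labor force = 177.32 + 11.37 = 188.69; u = 11.37/188.69 = 6.03%.
Change = 6.03% − 6.61% = −0.58 pp.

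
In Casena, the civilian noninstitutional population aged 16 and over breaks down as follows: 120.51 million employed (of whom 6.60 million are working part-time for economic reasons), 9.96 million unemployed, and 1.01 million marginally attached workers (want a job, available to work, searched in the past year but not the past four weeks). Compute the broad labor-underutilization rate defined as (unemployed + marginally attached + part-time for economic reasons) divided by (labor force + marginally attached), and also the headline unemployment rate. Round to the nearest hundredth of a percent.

Labor force = 120.51 + 9.96 = 130.47 million.
Numerator = 9.96 + 1.01 + 6.60 = 17.57 million.
Denominator = 130.47 + 1.01 = 131.48 million.
Broad rate = 17.57 / 131.48 = 13.36%.
Headline unemployment rate = 9.96 / 130.47 = 7.63%.

Broad underutilization rate ≈ 13.36%; headline unemployment rate ≈ 7.63%.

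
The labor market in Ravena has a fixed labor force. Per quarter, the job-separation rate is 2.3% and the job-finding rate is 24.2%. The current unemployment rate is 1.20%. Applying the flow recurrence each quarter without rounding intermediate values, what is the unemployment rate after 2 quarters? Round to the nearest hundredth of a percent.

With a fixed labor force, u_{t+1} = u_t + s·(1−u_t) − f·u_t = u_t·(1−s−f) + s.
Here 1−s−f = 0.735 and s = 0.023.
u_1 = 0.012000 × 0.735 + 0.023 = 0.031820.
u_2 = 0.031820 × 0.735 + 0.023 = 0.046388.

Unemployment rate after two quarters ≈ 4.64%.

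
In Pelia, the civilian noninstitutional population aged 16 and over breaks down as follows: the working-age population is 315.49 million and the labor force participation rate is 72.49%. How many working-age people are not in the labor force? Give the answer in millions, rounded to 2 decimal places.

About 86.79 million are not in the labor force.

Share not in the labor force = 1 − 0.7249 = 0.2751.
Not in labor force = 0.2751 × 315.49 ≈ 86.79 million.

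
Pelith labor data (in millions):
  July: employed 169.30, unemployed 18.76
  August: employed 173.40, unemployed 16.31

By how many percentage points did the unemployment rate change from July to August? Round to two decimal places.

The unemployment rate changed by −1.38 percentage points.

July: labor force = 169.30 + 18.76 = 188.06; u = 18.76/188.06 = 9.98%.
August: labor force = 173.40 + 16.31 = 189.71; u = 16.31/189.71 = 8.60%.
Change = 8.60% − 9.98% = −1.38 pp.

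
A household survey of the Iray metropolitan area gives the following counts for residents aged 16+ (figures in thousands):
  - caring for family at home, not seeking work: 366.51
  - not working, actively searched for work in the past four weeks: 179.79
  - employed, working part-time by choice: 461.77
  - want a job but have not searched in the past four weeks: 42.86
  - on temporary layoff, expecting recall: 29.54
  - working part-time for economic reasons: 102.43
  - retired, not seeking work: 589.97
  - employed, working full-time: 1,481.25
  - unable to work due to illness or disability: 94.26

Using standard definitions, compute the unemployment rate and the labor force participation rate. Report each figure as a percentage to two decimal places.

Unemployment rate ≈ 9.28%; labor force participation rate ≈ 67.34%.

Employed = 461.77 + 102.43 + 1,481.25 = 2,045.45 thousand (anyone who worked, including part-time for economic reasons, counts as employed).
Unemployed = 179.79 + 29.54 = 209.33 thousand (jobless and actively searching, or on temporary layoff).
Labor force = 2,045.45 + 209.33 = 2,254.78 thousand.
Not in labor force = 366.51 + 42.86 + 589.97 + 94.26 = 1,093.60 thousand (those not working and not actively searching are outside the labor force — including those who want a job but have given up searching).
Civilian working-age population = 2,254.78 + 1,093.60 = 3,348.38 thousand.
Unemployment rate = 209.33 / 2,254.78 = 9.28%.
Labor force participation rate = 2,254.78 / 3,348.38 = 67.34%.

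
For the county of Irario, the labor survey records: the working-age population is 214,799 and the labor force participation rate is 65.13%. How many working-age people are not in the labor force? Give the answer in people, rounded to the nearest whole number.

Share not in the labor force = 1 − 0.6513 = 0.3487.
Not in labor force = 0.3487 × 214,799 ≈ 74,900.

About 74,900 are not in the labor force.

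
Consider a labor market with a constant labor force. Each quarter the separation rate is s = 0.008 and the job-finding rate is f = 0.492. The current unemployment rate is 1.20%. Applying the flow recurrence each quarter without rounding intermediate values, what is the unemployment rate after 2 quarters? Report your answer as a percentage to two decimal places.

With a fixed labor force, u_{t+1} = u_t + s·(1−u_t) − f·u_t = u_t·(1−s−f) + s.
Here 1−s−f = 0.500 and s = 0.008.
u_1 = 0.012000 × 0.500 + 0.008 = 0.014000.
u_2 = 0.014000 × 0.500 + 0.008 = 0.015000.

Unemployment rate after two quarters ≈ 1.50%.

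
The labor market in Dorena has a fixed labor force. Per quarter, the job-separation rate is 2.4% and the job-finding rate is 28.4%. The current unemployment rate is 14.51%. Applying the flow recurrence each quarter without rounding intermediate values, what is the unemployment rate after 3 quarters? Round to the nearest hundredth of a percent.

With a fixed labor force, u_{t+1} = u_t + s·(1−u_t) − f·u_t = u_t·(1−s−f) + s.
Here 1−s−f = 0.692 and s = 0.024.
u_1 = 0.145100 × 0.692 + 0.024 = 0.124409.
u_2 = 0.124409 × 0.692 + 0.024 = 0.110091.
u_3 = 0.110091 × 0.692 + 0.024 = 0.100183.

Unemployment rate after three quarters ≈ 10.02%.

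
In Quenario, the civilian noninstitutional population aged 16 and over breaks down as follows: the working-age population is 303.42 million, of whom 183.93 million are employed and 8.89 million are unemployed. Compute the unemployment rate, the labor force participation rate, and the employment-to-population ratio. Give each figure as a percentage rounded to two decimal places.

Labor force = employed + unemployed = 183.93 + 8.89 = 192.82 million.
Unemployment rate = 8.89 / 192.82 = 4.61%.
Labor force participation rate = 192.82 / 303.42 = 63.55%.
Employment-population ratio = 183.93 / 303.42 = 60.62%.

Unemployment rate ≈ 4.61%; labor force participation rate ≈ 63.55%; employment-population ratio ≈ 60.62%.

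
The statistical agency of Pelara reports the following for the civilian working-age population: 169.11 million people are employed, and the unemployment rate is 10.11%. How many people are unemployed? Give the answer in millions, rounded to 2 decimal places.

About 19.02 million are unemployed.

Let U be the number unemployed. The labor force is E + U, and U/(E+U) = 0.1011.
So U = 0.1011 × 169.11 / (1 − 0.1011) = 17.0970 / 0.8989 ≈ 19.02 million.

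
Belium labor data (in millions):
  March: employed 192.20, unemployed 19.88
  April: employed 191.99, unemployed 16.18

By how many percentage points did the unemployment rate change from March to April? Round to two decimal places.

The unemployment rate changed by −1.60 percentage points.

March: labor force = 192.20 + 19.88 = 212.08; u = 19.88/212.08 = 9.37%.
April: labor force = 191.99 + 16.18 = 208.17; u = 16.18/208.17 = 7.77%.
Change = 7.77% − 9.37% = −1.60 pp.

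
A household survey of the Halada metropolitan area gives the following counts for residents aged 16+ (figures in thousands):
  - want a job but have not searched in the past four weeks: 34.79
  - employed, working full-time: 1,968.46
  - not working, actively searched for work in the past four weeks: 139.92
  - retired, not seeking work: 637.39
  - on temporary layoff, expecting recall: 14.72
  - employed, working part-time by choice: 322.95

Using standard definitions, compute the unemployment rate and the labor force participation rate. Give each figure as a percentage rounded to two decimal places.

Employed = 1,968.46 + 322.95 = 2,291.41 thousand.
Unemployed = 139.92 + 14.72 = 154.64 thousand (jobless and actively searching, or on temporary layoff).
Labor force = 2,291.41 + 154.64 = 2,446.05 thousand.
Not in labor force = 34.79 + 637.39 = 672.18 thousand (those not working and not actively searching are outside the labor force — including those who want a job but have given up searching).
Civilian working-age population = 2,446.05 + 672.18 = 3,118.23 thousand.
Unemployment rate = 154.64 / 2,446.05 = 6.32%.
Labor force participation rate = 2,446.05 / 3,118.23 = 78.44%.

Unemployment rate ≈ 6.32%; labor force participation rate ≈ 78.44%.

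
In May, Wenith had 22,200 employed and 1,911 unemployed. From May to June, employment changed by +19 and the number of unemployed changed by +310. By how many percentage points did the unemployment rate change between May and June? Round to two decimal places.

May: labor force = 22,200 + 1,911 = 24,111; u = 1,911/24,111 = 7.93%.
June: labor force = 22,219 + 2,221 = 24,440; u = 2,221/24,440 = 9.09%.
Change = 9.09% − 7.93% = +1.16 pp.

The unemployment rate changed by +1.16 percentage points.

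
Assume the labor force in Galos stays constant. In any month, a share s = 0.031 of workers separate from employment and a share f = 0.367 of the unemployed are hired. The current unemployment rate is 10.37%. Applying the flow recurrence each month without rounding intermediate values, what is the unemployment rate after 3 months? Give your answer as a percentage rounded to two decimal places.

With a fixed labor force, u_{t+1} = u_t + s·(1−u_t) − f·u_t = u_t·(1−s−f) + s.
Here 1−s−f = 0.602 and s = 0.031.
u_1 = 0.103700 × 0.602 + 0.031 = 0.093427.
u_2 = 0.093427 × 0.602 + 0.031 = 0.087243.
u_3 = 0.087243 × 0.602 + 0.031 = 0.083520.

Unemployment rate after three months ≈ 8.35%.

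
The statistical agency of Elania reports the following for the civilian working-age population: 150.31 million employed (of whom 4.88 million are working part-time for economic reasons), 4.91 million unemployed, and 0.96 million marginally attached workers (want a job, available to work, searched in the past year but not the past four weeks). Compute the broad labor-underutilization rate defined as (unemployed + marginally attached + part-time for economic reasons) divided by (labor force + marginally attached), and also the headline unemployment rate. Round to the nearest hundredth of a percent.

Broad underutilization rate ≈ 6.88%; headline unemployment rate ≈ 3.16%.

Labor force = 150.31 + 4.91 = 155.22 million.
Numerator = 4.91 + 0.96 + 4.88 = 10.75 million.
Denominator = 155.22 + 0.96 = 156.18 million.
Broad rate = 10.75 / 156.18 = 6.88%.
Headline unemployment rate = 4.91 / 155.22 = 3.16%.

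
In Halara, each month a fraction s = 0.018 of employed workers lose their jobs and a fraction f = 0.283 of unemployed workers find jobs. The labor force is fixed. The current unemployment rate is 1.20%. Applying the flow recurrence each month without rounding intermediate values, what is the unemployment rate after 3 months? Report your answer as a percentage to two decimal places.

Unemployment rate after three months ≈ 4.35%.

With a fixed labor force, u_{t+1} = u_t + s·(1−u_t) − f·u_t = u_t·(1−s−f) + s.
Here 1−s−f = 0.699 and s = 0.018.
u_1 = 0.012000 × 0.699 + 0.018 = 0.026388.
u_2 = 0.026388 × 0.699 + 0.018 = 0.036445.
u_3 = 0.036445 × 0.699 + 0.018 = 0.043475.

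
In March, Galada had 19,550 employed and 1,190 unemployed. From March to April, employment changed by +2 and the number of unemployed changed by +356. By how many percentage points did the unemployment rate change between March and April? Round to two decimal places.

March: labor force = 19,550 + 1,190 = 20,740; u = 1,190/20,740 = 5.74%.
April: labor force = 19,552 + 1,546 = 21,098; u = 1,546/21,098 = 7.33%.
Change = 7.33% − 5.74% = +1.59 pp.

The unemployment rate changed by +1.59 percentage points.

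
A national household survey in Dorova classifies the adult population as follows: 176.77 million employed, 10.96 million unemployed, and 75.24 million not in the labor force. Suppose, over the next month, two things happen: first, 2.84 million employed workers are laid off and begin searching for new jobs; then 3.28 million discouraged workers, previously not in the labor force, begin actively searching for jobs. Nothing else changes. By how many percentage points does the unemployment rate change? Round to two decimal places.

Initially, labor force = 176.77 + 10.96 = 187.73 million, so u = 10.96/187.73 = 5.84%.
After the first change, employed falls and unemployed rises by 2.84; labor force unchanged → E = 173.93, U = 13.80, labor force = 187.73 million.
After the second change, unemployed and labor force both rise by 3.28 → E = 173.93, U = 17.08, labor force = 191.01 million.
New unemployment rate = 17.08 / 191.01 = 8.94%.
Change = 8.94% − 5.84% = +3.10 percentage points.

The unemployment rate changes by +3.10 percentage points.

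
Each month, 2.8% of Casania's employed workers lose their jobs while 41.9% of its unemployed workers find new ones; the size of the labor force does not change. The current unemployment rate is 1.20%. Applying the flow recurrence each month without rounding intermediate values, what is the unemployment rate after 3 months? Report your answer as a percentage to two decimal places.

Unemployment rate after three months ≈ 5.41%.

With a fixed labor force, u_{t+1} = u_t + s·(1−u_t) − f·u_t = u_t·(1−s−f) + s.
Here 1−s−f = 0.553 and s = 0.028.
u_1 = 0.012000 × 0.553 + 0.028 = 0.034636.
u_2 = 0.034636 × 0.553 + 0.028 = 0.047154.
u_3 = 0.047154 × 0.553 + 0.028 = 0.054076.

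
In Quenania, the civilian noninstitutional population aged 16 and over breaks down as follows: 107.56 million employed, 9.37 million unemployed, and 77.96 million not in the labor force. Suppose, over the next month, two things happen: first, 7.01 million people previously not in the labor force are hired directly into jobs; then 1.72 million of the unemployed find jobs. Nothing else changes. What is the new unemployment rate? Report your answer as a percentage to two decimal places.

Initially, labor force = 107.56 + 9.37 = 116.93 million, so u = 9.37/116.93 = 8.01%.
After the first change, employed and labor force both rise by 7.01; unemployed unchanged → E = 114.57, U = 9.37, labor force = 123.94 million.
After the second change, unemployed falls and employed rises by 1.72; labor force unchanged → E = 116.29, U = 7.65, labor force = 123.94 million.
New unemployment rate = 7.65 / 123.94 = 6.17%.

New unemployment rate ≈ 6.17%.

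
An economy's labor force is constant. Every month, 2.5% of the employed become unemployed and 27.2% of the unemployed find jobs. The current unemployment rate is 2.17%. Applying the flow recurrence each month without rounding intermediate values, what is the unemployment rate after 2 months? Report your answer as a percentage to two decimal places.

Unemployment rate after two months ≈ 5.33%.

With a fixed labor force, u_{t+1} = u_t + s·(1−u_t) − f·u_t = u_t·(1−s−f) + s.
Here 1−s−f = 0.703 and s = 0.025.
u_1 = 0.021700 × 0.703 + 0.025 = 0.040255.
u_2 = 0.040255 × 0.703 + 0.025 = 0.053299.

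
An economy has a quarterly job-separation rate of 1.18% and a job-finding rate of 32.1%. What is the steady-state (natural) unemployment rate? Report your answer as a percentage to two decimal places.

At steady state the flows balance: s·E = f·U, so U/(E+U) = s/(s+f).
u* = 1.18 / (1.18 + 32.1) = 1.18 / 33.28 = 3.55%.

Steady-state unemployment rate ≈ 3.55%.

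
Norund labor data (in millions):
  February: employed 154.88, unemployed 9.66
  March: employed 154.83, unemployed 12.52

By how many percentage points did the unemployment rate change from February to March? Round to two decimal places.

The unemployment rate changed by +1.61 percentage points.

February: labor force = 154.88 + 9.66 = 164.54; u = 9.66/164.54 = 5.87%.
March: labor force = 154.83 + 12.52 = 167.35; u = 12.52/167.35 = 7.48%.
Change = 7.48% − 5.87% = +1.61 pp.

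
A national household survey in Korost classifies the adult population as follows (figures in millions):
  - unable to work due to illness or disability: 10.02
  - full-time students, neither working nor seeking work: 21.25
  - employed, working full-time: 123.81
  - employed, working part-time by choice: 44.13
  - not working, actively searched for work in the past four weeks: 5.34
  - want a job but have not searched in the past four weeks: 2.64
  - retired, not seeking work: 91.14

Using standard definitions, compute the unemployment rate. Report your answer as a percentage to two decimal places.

Unemployment rate ≈ 3.08%.

Employed = 123.81 + 44.13 = 167.94 million.
Unemployed = 5.34 million.
Labor force = 167.94 + 5.34 = 173.28 million.
Unemployment rate = 5.34 / 173.28 = 3.08%.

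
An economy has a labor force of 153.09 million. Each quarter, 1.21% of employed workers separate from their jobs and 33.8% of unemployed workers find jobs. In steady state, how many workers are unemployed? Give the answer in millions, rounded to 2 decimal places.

Steady-state unemployment rate u* = s/(s+f) = 1.21/(1.21+33.8) = 0.034562.
Unemployed = u* × labor force = 0.034562 × 153.09 ≈ 5.29 million.

About 5.29 million are unemployed in steady state.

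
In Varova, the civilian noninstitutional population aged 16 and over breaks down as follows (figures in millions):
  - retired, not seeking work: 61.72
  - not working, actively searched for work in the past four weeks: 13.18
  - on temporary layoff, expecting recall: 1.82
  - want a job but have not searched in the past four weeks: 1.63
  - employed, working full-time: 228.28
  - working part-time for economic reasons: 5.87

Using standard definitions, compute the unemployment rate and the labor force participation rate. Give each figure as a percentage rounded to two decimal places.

Employed = 228.28 + 5.87 = 234.15 million (anyone who worked, including part-time for economic reasons, counts as employed).
Unemployed = 13.18 + 1.82 = 15.00 million (jobless and actively searching, or on temporary layoff).
Labor force = 234.15 + 15.00 = 249.15 million.
Not in labor force = 61.72 + 1.63 = 63.35 million (those not working and not actively searching are outside the labor force — including those who want a job but have given up searching).
Civilian working-age population = 249.15 + 63.35 = 312.50 million.
Unemployment rate = 15.00 / 249.15 = 6.02%.
Labor force participation rate = 249.15 / 312.50 = 79.73%.

Unemployment rate ≈ 6.02%; labor force participation rate ≈ 79.73%.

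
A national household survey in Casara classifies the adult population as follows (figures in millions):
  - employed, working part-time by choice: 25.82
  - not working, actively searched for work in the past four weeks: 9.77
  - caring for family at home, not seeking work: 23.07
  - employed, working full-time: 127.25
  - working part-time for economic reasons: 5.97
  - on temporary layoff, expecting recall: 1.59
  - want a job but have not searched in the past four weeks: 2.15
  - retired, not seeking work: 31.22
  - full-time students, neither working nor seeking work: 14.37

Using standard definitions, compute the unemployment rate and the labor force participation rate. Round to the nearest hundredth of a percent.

Employed = 25.82 + 127.25 + 5.97 = 159.04 million (anyone who worked, including part-time for economic reasons, counts as employed).
Unemployed = 9.77 + 1.59 = 11.36 million (jobless and actively searching, or on temporary layoff).
Labor force = 159.04 + 11.36 = 170.40 million.
Not in labor force = 23.07 + 2.15 + 31.22 + 14.37 = 70.81 million (those not working and not actively searching are outside the labor force — including those who want a job but have given up searching).
Civilian working-age population = 170.40 + 70.81 = 241.21 million.
Unemployment rate = 11.36 / 170.40 = 6.67%.
Labor force participation rate = 170.40 / 241.21 = 70.64%.

Unemployment rate ≈ 6.67%; labor force participation rate ≈ 70.64%.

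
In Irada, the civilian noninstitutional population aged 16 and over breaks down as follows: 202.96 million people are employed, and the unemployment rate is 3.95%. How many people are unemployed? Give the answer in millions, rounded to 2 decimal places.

About 8.35 million are unemployed.

Let U be the number unemployed. The labor force is E + U, and U/(E+U) = 0.0395.
So U = 0.0395 × 202.96 / (1 − 0.0395) = 8.0169 / 0.9605 ≈ 8.35 million.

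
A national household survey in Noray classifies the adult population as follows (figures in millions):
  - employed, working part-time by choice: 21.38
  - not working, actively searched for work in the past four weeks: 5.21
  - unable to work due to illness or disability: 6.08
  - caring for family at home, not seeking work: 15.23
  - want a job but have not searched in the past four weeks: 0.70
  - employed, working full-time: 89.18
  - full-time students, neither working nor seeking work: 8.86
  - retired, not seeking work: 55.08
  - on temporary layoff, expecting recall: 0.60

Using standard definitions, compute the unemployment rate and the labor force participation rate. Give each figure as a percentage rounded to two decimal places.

Unemployment rate ≈ 4.99%; labor force participation rate ≈ 57.52%.

Employed = 21.38 + 89.18 = 110.56 million.
Unemployed = 5.21 + 0.60 = 5.81 million (jobless and actively searching, or on temporary layoff).
Labor force = 110.56 + 5.81 = 116.37 million.
Not in labor force = 6.08 + 15.23 + 0.70 + 8.86 + 55.08 = 85.95 million (those not working and not actively searching are outside the labor force — including those who want a job but have given up searching).
Civilian working-age population = 116.37 + 85.95 = 202.32 million.
Unemployment rate = 5.81 / 116.37 = 4.99%.
Labor force participation rate = 116.37 / 202.32 = 57.52%.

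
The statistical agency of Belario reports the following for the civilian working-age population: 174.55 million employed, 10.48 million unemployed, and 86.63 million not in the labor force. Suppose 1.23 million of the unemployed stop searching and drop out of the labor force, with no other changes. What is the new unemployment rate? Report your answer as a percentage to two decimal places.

New unemployment rate ≈ 5.03%.

Initially, labor force = 174.55 + 10.48 = 185.03 million, so u = 10.48/185.03 = 5.66%.
After the change, unemployed and labor force both fall by 1.23 → E = 174.55, U = 9.25, labor force = 183.80 million.
New unemployment rate = 9.25 / 183.80 = 5.03%.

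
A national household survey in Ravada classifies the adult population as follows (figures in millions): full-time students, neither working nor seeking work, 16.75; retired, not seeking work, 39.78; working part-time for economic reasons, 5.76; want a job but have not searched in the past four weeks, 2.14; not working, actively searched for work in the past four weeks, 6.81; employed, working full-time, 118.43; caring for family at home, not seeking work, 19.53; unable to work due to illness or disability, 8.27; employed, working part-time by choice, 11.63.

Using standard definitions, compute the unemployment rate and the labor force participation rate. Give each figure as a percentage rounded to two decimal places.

Employed = 5.76 + 118.43 + 11.63 = 135.82 million (anyone who worked, including part-time for economic reasons, counts as employed).
Unemployed = 6.81 million.
Labor force = 135.82 + 6.81 = 142.63 million.
Not in labor force = 16.75 + 39.78 + 2.14 + 19.53 + 8.27 = 86.47 million (those not working and not actively searching are outside the labor force — including those who want a job but have given up searching).
Civilian working-age population = 142.63 + 86.47 = 229.10 million.
Unemployment rate = 6.81 / 142.63 = 4.77%.
Labor force participation rate = 142.63 / 229.10 = 62.26%.

Unemployment rate ≈ 4.77%; labor force participation rate ≈ 62.26%.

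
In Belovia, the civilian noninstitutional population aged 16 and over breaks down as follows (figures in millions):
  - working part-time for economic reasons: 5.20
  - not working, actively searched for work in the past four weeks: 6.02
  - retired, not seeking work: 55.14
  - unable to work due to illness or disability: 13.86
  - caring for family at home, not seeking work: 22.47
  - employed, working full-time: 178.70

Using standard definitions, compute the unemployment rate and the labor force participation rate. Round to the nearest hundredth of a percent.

Unemployment rate ≈ 3.17%; labor force participation rate ≈ 67.49%.

Employed = 5.20 + 178.70 = 183.90 million (anyone who worked, including part-time for economic reasons, counts as employed).
Unemployed = 6.02 million.
Labor force = 183.90 + 6.02 = 189.92 million.
Not in labor force = 55.14 + 13.86 + 22.47 = 91.47 million (those not working and not actively searching are outside the labor force).
Civilian working-age population = 189.92 + 91.47 = 281.39 million.
Unemployment rate = 6.02 / 189.92 = 3.17%.
Labor force participation rate = 189.92 / 281.39 = 67.49%.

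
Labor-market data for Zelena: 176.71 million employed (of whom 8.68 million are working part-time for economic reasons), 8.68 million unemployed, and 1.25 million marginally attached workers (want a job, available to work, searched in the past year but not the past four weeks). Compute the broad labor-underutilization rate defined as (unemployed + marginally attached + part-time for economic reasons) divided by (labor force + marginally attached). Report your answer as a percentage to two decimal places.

Labor force = 176.71 + 8.68 = 185.39 million.
Numerator = 8.68 + 1.25 + 8.68 = 18.61 million.
Denominator = 185.39 + 1.25 = 186.64 million.
Broad rate = 18.61 / 186.64 = 9.97%.

Broad underutilization rate ≈ 9.97%.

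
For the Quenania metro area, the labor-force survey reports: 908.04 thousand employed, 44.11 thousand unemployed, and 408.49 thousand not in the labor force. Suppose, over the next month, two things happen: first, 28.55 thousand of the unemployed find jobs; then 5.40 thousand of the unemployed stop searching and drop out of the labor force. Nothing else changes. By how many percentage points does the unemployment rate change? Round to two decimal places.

The unemployment rate changes by −3.56 percentage points.

Initially, labor force = 908.04 + 44.11 = 952.15 thousand, so u = 44.11/952.15 = 4.63%.
After the first change, unemployed falls and employed rises by 28.55; labor force unchanged → E = 936.59, U = 15.56, labor force = 952.15 thousand.
After the second change, unemployed and labor force both fall by 5.40 → E = 936.59, U = 10.16, labor force = 946.75 thousand.
New unemployment rate = 10.16 / 946.75 = 1.07%.
Change = 1.07% − 4.63% = −3.56 percentage points.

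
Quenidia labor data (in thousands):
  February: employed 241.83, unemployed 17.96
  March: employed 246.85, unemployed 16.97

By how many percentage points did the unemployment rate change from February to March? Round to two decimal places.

The unemployment rate changed by −0.48 percentage points.

February: labor force = 241.83 + 17.96 = 259.79; u = 17.96/259.79 = 6.91%.
March: labor force = 246.85 + 16.97 = 263.82; u = 16.97/263.82 = 6.43%.
Change = 6.43% − 6.91% = −0.48 pp.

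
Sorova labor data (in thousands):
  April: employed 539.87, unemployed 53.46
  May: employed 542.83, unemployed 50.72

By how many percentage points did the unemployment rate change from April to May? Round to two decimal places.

The unemployment rate changed by −0.46 percentage points.

April: labor force = 539.87 + 53.46 = 593.33; u = 53.46/593.33 = 9.01%.
May: labor force = 542.83 + 50.72 = 593.55; u = 50.72/593.55 = 8.55%.
Change = 8.55% − 9.01% = −0.46 pp.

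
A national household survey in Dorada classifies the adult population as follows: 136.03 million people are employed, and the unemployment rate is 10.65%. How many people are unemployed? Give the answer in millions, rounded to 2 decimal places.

About 16.21 million are unemployed.

Let U be the number unemployed. The labor force is E + U, and U/(E+U) = 0.1065.
So U = 0.1065 × 136.03 / (1 − 0.1065) = 14.4872 / 0.8935 ≈ 16.21 million.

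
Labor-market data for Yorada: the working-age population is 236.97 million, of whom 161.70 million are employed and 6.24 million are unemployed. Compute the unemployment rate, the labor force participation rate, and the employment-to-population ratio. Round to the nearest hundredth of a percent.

Unemployment rate ≈ 3.72%; labor force participation rate ≈ 70.87%; employment-population ratio ≈ 68.24%.

Labor force = employed + unemployed = 161.70 + 6.24 = 167.94 million.
Unemployment rate = 6.24 / 167.94 = 3.72%.
Labor force participation rate = 167.94 / 236.97 = 70.87%.
Employment-population ratio = 161.70 / 236.97 = 68.24%.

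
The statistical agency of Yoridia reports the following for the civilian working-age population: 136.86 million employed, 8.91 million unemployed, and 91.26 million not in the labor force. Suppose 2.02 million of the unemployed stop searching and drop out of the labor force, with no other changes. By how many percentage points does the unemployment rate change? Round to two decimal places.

The unemployment rate changes by −1.32 percentage points.

Initially, labor force = 136.86 + 8.91 = 145.77 million, so u = 8.91/145.77 = 6.11%.
After the change, unemployed and labor force both fall by 2.02 → E = 136.86, U = 6.89, labor force = 143.75 million.
New unemployment rate = 6.89 / 143.75 = 4.79%.
Change = 4.79% − 6.11% = −1.32 percentage points.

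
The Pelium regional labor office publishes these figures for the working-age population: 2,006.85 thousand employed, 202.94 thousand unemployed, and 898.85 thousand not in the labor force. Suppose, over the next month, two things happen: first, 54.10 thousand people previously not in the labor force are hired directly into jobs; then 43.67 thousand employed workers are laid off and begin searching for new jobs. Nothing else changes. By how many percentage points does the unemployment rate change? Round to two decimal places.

Initially, labor force = 2,006.85 + 202.94 = 2,209.79 thousand, so u = 202.94/2,209.79 = 9.18%.
After the first change, employed and labor force both rise by 54.10; unemployed unchanged → E = 2,060.95, U = 202.94, labor force = 2,263.89 thousand.
After the second change, employed falls and unemployed rises by 43.67; labor force unchanged → E = 2,017.28, U = 246.61, labor force = 2,263.89 thousand.
New unemployment rate = 246.61 / 2,263.89 = 10.89%.
Change = 10.89% − 9.18% = +1.71 percentage points.

The unemployment rate changes by +1.71 percentage points.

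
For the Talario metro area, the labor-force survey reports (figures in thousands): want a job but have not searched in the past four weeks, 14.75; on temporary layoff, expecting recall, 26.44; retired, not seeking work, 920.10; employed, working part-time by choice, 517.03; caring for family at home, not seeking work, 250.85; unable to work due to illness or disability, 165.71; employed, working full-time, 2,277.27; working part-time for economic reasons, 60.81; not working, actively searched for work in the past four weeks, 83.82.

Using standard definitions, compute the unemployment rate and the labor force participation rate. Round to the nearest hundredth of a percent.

Unemployment rate ≈ 3.72%; labor force participation rate ≈ 68.69%.

Employed = 517.03 + 2,277.27 + 60.81 = 2,855.11 thousand (anyone who worked, including part-time for economic reasons, counts as employed).
Unemployed = 26.44 + 83.82 = 110.26 thousand (jobless and actively searching, or on temporary layoff).
Labor force = 2,855.11 + 110.26 = 2,965.37 thousand.
Not in labor force = 14.75 + 920.10 + 250.85 + 165.71 = 1,351.41 thousand (those not working and not actively searching are outside the labor force — including those who want a job but have given up searching).
Civilian working-age population = 2,965.37 + 1,351.41 = 4,316.78 thousand.
Unemployment rate = 110.26 / 2,965.37 = 3.72%.
Labor force participation rate = 2,965.37 / 4,316.78 = 68.69%.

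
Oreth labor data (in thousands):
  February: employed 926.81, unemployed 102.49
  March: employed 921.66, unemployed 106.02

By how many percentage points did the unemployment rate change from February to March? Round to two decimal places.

The unemployment rate changed by +0.36 percentage points.

February: labor force = 926.81 + 102.49 = 1,029.30; u = 102.49/1,029.30 = 9.96%.
March: labor force = 921.66 + 106.02 = 1,027.68; u = 106.02/1,027.68 = 10.32%.
Change = 10.32% − 9.96% = +0.36 pp.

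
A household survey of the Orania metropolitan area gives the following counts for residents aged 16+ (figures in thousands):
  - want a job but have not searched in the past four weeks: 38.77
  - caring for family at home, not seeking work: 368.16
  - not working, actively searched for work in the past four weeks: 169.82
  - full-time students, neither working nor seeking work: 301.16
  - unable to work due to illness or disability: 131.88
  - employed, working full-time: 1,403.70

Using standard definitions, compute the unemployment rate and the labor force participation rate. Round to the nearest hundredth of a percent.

Employed = 1,403.70 thousand.
Unemployed = 169.82 thousand.
Labor force = 1,403.70 + 169.82 = 1,573.52 thousand.
Not in labor force = 38.77 + 368.16 + 301.16 + 131.88 = 839.97 thousand (those not working and not actively searching are outside the labor force — including those who want a job but have given up searching).
Civilian working-age population = 1,573.52 + 839.97 = 2,413.49 thousand.
Unemployment rate = 169.82 / 1,573.52 = 10.79%.
Labor force participation rate = 1,573.52 / 2,413.49 = 65.20%.

Unemployment rate ≈ 10.79%; labor force participation rate ≈ 65.20%.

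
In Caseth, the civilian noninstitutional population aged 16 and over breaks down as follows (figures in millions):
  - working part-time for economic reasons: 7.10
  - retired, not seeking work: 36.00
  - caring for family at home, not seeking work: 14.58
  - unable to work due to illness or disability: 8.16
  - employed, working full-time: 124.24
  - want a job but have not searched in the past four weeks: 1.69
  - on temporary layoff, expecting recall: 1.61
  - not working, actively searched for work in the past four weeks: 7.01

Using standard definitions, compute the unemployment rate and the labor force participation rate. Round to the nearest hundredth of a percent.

Unemployment rate ≈ 6.16%; labor force participation rate ≈ 69.84%.

Employed = 7.10 + 124.24 = 131.34 million (anyone who worked, including part-time for economic reasons, counts as employed).
Unemployed = 1.61 + 7.01 = 8.62 million (jobless and actively searching, or on temporary layoff).
Labor force = 131.34 + 8.62 = 139.96 million.
Not in labor force = 36.00 + 14.58 + 8.16 + 1.69 = 60.43 million (those not working and not actively searching are outside the labor force — including those who want a job but have given up searching).
Civilian working-age population = 139.96 + 60.43 = 200.39 million.
Unemployment rate = 8.62 / 139.96 = 6.16%.
Labor force participation rate = 139.96 / 200.39 = 69.84%.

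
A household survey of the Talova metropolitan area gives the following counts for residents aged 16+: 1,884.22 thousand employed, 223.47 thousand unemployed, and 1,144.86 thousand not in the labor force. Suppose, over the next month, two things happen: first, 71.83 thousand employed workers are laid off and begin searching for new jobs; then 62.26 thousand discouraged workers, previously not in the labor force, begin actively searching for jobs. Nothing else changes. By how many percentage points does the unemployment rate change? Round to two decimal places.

The unemployment rate changes by +5.88 percentage points.

Initially, labor force = 1,884.22 + 223.47 = 2,107.69 thousand, so u = 223.47/2,107.69 = 10.60%.
After the first change, employed falls and unemployed rises by 71.83; labor force unchanged → E = 1,812.39, U = 295.30, labor force = 2,107.69 thousand.
After the second change, unemployed and labor force both rise by 62.26 → E = 1,812.39, U = 357.56, labor force = 2,169.95 thousand.
New unemployment rate = 357.56 / 2,169.95 = 16.48%.
Change = 16.48% − 10.60% = +5.88 percentage points.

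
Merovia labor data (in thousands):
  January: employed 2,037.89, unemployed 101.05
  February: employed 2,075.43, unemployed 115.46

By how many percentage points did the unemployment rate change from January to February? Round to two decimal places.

January: labor force = 2,037.89 + 101.05 = 2,138.94; u = 101.05/2,138.94 = 4.72%.
February: labor force = 2,075.43 + 115.46 = 2,190.89; u = 115.46/2,190.89 = 5.27%.
Change = 5.27% − 4.72% = +0.55 pp.

The unemployment rate changed by +0.55 percentage points.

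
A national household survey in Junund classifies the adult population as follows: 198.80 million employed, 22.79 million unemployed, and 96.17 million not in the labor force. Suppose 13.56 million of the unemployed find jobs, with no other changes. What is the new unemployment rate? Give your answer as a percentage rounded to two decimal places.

Initially, labor force = 198.80 + 22.79 = 221.59 million, so u = 22.79/221.59 = 10.28%.
After the change, unemployed falls and employed rises by 13.56; labor force unchanged → E = 212.36, U = 9.23, labor force = 221.59 million.
New unemployment rate = 9.23 / 221.59 = 4.17%.

New unemployment rate ≈ 4.17%.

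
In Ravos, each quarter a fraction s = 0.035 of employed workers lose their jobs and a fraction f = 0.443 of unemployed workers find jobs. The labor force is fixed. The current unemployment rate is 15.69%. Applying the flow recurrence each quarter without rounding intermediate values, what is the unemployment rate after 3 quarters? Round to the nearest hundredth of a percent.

Unemployment rate after three quarters ≈ 8.51%.

With a fixed labor force, u_{t+1} = u_t + s·(1−u_t) − f·u_t = u_t·(1−s−f) + s.
Here 1−s−f = 0.522 and s = 0.035.
u_1 = 0.156900 × 0.522 + 0.035 = 0.116902.
u_2 = 0.116902 × 0.522 + 0.035 = 0.096023.
u_3 = 0.096023 × 0.522 + 0.035 = 0.085124.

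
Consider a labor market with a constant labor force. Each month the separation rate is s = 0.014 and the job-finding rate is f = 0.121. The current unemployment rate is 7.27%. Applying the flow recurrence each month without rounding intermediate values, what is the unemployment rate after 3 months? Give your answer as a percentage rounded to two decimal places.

With a fixed labor force, u_{t+1} = u_t + s·(1−u_t) − f·u_t = u_t·(1−s−f) + s.
Here 1−s−f = 0.865 and s = 0.014.
u_1 = 0.072700 × 0.865 + 0.014 = 0.076885.
u_2 = 0.076885 × 0.865 + 0.014 = 0.080506.
u_3 = 0.080506 × 0.865 + 0.014 = 0.083638.

Unemployment rate after three months ≈ 8.36%.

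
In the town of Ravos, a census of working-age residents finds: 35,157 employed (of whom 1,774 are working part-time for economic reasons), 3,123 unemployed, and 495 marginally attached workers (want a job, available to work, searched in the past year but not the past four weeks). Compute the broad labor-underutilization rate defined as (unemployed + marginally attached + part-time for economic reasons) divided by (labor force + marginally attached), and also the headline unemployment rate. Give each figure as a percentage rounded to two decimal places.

Labor force = 35,157 + 3,123 = 38,280.
Numerator = 3,123 + 495 + 1,774 = 5,392.
Denominator = 38,280 + 495 = 38,775.
Broad rate = 5,392 / 38,775 = 13.91%.
Headline unemployment rate = 3,123 / 38,280 = 8.16%.

Broad underutilization rate ≈ 13.91%; headline unemployment rate ≈ 8.16%.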